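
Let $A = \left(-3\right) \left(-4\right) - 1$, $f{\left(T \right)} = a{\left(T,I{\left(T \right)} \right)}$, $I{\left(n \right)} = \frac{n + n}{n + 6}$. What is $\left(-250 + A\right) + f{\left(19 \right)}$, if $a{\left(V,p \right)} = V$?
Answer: $-220$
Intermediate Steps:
$I{\left(n \right)} = \frac{2 n}{6 + n}$
$f{\left(T \right)} = T$
$A = 11$ ($A = 12 - 1 = 11$)
$\left(-250 + A\right) + f{\left(19 \right)} = \left(-250 + 11\right) + 19 = -239 + 19 = -220$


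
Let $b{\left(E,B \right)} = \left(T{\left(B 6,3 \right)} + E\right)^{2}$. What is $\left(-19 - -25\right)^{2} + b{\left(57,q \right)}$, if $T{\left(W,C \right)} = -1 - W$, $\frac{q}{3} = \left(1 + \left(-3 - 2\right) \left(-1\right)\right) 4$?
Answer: $141412$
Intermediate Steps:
$q = 72$ ($q = 3 \left(1 + \left(-3 - 2\right) \left(-1\right)\right) 4 = 3 \left(1 - -5\right) 4 = 3 \left(1 + 5\right) 4 = 3 \cdot 6 \cdot 4 = 3 \cdot 24 = 72$)
$b{\left(E,B \right)} = \left(-1 + E - 6 B\right)^{2}$ ($b{\left(E,B \right)} = \left(\left(-1 - B 6\right) + E\right)^{2} = \left(\left(-1 - 6 B\right) + E\right)^{2} = \left(-1 + E - 6 B\right)^{2}$)
$\left(-19 - -25\right)^{2} + b{\left(57,q \right)} = \left(-19 - -25\right)^{2} + \left(1 - 57 + 6 \cdot 72\right)^{2} = \left(-19 + 25\right)^{2} + \left(1 - 57 + 432\right)^{2} = 6^{2} + 376^{2} = 36 + 141376 = 141412$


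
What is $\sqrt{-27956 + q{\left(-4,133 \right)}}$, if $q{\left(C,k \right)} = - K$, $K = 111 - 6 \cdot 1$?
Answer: $i \sqrt{28061} \approx 167.51 i$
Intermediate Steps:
$K = 105$ ($K = 111 - 6 = 105$)
$q{\left(C,k \right)} = -105$ ($q{\left(C,k \right)} = \left(-1\right) 105 = -105$)
$\sqrt{-27956 + q{\left(-4,133 \right)}} = \sqrt{-27956 - 105} = \sqrt{-28061} = i \sqrt{28061}$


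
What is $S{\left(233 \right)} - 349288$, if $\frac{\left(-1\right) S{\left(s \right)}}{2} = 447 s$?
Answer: $-557590$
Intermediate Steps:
$S{\left(s \right)} = - 894 s$ ($S{\left(s \right)} = - 2 \cdot 447 s = - 894 s$)
$S{\left(233 \right)} - 349288 = \left(-894\right) 233 - 349288 = -208302 - 349288 = -557590$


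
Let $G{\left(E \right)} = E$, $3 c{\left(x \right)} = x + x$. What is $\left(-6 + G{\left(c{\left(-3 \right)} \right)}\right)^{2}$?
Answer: $64$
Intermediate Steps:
$c{\left(x \right)} = \frac{2 x}{3}$ ($c{\left(x \right)} = \frac{x + x}{3} = \frac{2 x}{3}$)
$\left(-6 + G{\left(c{\left(-3 \right)} \right)}\right)^{2} = \left(-6 + \frac{2}{3} \left(-3\right)\right)^{2} = \left(-6 - 2\right)^{2} = \left(-8\right)^{2} = 64$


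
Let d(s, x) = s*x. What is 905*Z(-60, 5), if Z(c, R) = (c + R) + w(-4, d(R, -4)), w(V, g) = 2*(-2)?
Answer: -53395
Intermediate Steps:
w(V, g) = -4
Z(c, R) = -4 + R + c (Z(c, R) = (c + R) - 4 = (R + c) - 4 = -4 + R + c)
905*Z(-60, 5) = 905*(-4 + 5 - 60) = 905*(-59) = -53395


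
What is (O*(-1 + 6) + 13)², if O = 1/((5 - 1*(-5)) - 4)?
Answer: 6889/36 ≈ 191.36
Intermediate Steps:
O = ⅙ (O = 1/((5 + 5) - 4) = 1/(10 - 4) = 1/6 = ⅙ ≈ 0.16667)
(O*(-1 + 6) + 13)² = ((-1 + 6)/6 + 13)² = ((⅙)*5 + 13)² = (⅚ + 13)² = (83/6)² = 6889/36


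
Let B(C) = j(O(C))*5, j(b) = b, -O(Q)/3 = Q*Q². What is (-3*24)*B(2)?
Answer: 8640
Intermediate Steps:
O(Q) = -3*Q³ (O(Q) = -3*Q*Q² = -3*Q³)
B(C) = -15*C³ (B(C) = -3*C³*5 = -15*C³)
(-3*24)*B(2) = (-3*24)*(-15*2³) = -(-1080)*8 = -72*(-120) = 8640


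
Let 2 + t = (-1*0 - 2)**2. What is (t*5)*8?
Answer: 80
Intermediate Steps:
t = 2 (t = -2 + (-1*0 - 2)**2 = -2 + (0 - 2)**2 = -2 + (-2)**2 = -2 + 4 = 2)
(t*5)*8 = (2*5)*8 = 10*8 = 80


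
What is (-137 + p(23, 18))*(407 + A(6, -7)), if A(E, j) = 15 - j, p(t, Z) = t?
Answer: -48906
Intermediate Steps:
(-137 + p(23, 18))*(407 + A(6, -7)) = (-137 + 23)*(407 + (15 - 1*(-7))) = -114*(407 + (15 + 7)) = -114*(407 + 22) = -114*429 = -48906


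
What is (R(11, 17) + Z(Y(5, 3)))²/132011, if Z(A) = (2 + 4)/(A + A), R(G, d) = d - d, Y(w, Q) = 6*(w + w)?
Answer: 1/52804400 ≈ 1.8938e-8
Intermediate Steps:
Y(w, Q) = 12*w (Y(w, Q) = 6*(2*w) = 12*w)
R(G, d) = 0
Z(A) = 3/A (Z(A) = 6/((2*A)) = 6*(1/(2*A)) = 3/A)
(R(11, 17) + Z(Y(5, 3)))²/132011 = (0 + 3/((12*5)))²/132011 = (0 + 3/60)²*(1/132011) = (0 + 3*(1/60))²*(1/132011) = (0 + 1/20)²*(1/132011) = (1/20)²*(1/132011) = (1/400)*(1/132011) = 1/52804400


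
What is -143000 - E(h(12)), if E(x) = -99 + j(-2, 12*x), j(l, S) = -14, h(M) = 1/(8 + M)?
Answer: -142887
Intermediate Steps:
E(x) = -113 (E(x) = -99 - 14 = -113)
-143000 - E(h(12)) = -143000 - 1*(-113) = -143000 + 113 = -142887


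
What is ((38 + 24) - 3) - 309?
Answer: -250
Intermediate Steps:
((38 + 24) - 3) - 309 = (62 - 3) - 309 = 59 - 309 = -250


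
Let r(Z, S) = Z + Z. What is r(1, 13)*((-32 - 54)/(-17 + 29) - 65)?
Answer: -433/3 ≈ -144.33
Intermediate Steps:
r(Z, S) = 2*Z
r(1, 13)*((-32 - 54)/(-17 + 29) - 65) = (2*1)*((-32 - 54)/(-17 + 29) - 65) = 2*(-86/12 - 65) = 2*(-86*1/12 - 65) = 2*(-43/6 - 65) = 2*(-433/6) = -433/3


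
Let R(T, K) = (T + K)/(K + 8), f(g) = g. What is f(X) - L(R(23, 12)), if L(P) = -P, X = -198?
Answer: -785/4 ≈ -196.25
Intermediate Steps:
R(T, K) = (K + T)/(8 + K)
f(X) - L(R(23, 12)) = -198 - (-1)*(12 + 23)/(8 + 12) = -198 - (-1)*35/20 = -198 - (-1)*(1/20)*35 = -198 - (-1)*7/4 = -198 - 1*(-7/4) = -198 + 7/4 = -785/4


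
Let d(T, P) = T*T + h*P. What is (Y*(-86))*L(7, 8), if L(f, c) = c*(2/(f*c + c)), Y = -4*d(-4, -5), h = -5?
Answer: 3526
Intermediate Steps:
d(T, P) = T² - 5*P (d(T, P) = T*T - 5*P = T² - 5*P)
Y = -164 (Y = -4*((-4)² - 5*(-5)) = -4*(16 + 25) = -4*41 = -164)
L(f, c) = 2*c/(c + c*f) (L(f, c) = c*(2/(c*f + c)) = c*(2/(c + c*f)) = 2*c/(c + c*f))
(Y*(-86))*L(7, 8) = (-164*(-86))*(2/(1 + 7)) = 14104*(2/8) = 14104*(2*(⅛)) = 14104*(¼) = 3526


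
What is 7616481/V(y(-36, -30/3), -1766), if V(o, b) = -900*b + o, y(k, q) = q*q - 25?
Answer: 2538827/529825 ≈ 4.7918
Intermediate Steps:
y(k, q) = -25 + q² (y(k, q) = q² - 25 = -25 + q²)
V(o, b) = o - 900*b
7616481/V(y(-36, -30/3), -1766) = 7616481/((-25 + (-30/3)²) - 900*(-1766)) = 7616481/((-25 + (-30*⅓)²) + 1589400) = 7616481/((-25 + (-10)²) + 1589400) = 7616481/((-25 + 100) + 1589400) = 7616481/(75 + 1589400) = 7616481/1589475 = 7616481*(1/1589475) = 2538827/529825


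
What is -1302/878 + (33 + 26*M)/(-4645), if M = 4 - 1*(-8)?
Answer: -635070/407831 ≈ -1.5572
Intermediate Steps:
M = 12 (M = 4 + 8 = 12)
-1302/878 + (33 + 26*M)/(-4645) = -1302/878 + (33 + 26*12)/(-4645) = -1302*1/878 + (33 + 312)*(-1/4645) = -651/439 + 345*(-1/4645) = -651/439 - 69/929 = -635070/407831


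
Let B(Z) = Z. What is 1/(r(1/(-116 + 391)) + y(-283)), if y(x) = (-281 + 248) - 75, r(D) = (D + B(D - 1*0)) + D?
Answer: -275/29697 ≈ -0.0092602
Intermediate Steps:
r(D) = 3*D (r(D) = (D + (D - 1*0)) + D = (D + (D + 0)) + D = (D + D) + D = 2*D + D = 3*D)
y(x) = -108 (y(x) = -33 - 75 = -108)
1/(r(1/(-116 + 391)) + y(-283)) = 1/(3/(-116 + 391) - 108) = 1/(3/275 - 108) = 1/(-29697/275) = -275/29697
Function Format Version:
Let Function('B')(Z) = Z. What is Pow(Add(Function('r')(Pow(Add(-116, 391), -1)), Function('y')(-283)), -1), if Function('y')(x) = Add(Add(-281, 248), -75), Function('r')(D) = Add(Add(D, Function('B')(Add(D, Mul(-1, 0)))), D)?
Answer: Rational(-275, 29697) ≈ -0.0092602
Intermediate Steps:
Function('r')(D) = Mul(3, D) (Function('r')(D) = Add(Add(D, Add(D, Mul(-1, 0))), D) = Add(Add(D, Add(D, 0)), D) = Add(Add(D, D), D) = Add(Mul(2, D), D) = Mul(3, D))
Function('y')(x) = -108 (Function('y')(x) = Add(-33, -75) = -108)
Pow(Add(Function('r')(Pow(Add(-116, 391), -1)), Function('y')(-283)), -1) = Pow(Add(Mul(3, Pow(Add(-116, 391), -1)), -108), -1) = Pow(Add(Mul(3, Pow(275, -1)), -108), -1) = Pow(Add(Mul(3, Rational(1, 275)), -108), -1) = Pow(Add(Rational(3, 275), -108), -1) = Pow(Rational(-29697, 275), -1) = Rational(-275, 29697)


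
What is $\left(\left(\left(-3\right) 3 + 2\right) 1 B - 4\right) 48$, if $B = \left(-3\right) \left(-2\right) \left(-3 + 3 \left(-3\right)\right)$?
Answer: $24000$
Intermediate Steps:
$B = -72$ ($B = 6 \left(-3 - 9\right) = 6 \left(-12\right) = -72$)
$\left(\left(\left(-3\right) 3 + 2\right) 1 B - 4\right) 48 = \left(\left(\left(-3\right) 3 + 2\right) 1 \left(-72\right) - 4\right) 48 = \left(\left(-9 + 2\right) 1 \left(-72\right) - 4\right) 48 = \left(\left(-7\right) 1 \left(-72\right) - 4\right) 48 = \left(\left(-7\right) \left(-72\right) - 4\right) 48 = \left(504 - 4\right) 48 = 500 \cdot 48 = 24000$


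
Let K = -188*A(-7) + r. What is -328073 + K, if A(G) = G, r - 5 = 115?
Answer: -326637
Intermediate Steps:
r = 120 (r = 5 + 115 = 120)
K = 1436 (K = -188*(-7) + 120 = 1316 + 120 = 1436)
-328073 + K = -328073 + 1436 = -326637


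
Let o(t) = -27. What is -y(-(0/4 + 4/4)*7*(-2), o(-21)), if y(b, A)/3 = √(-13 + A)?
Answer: -6*I*√10 ≈ -18.974*I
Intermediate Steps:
y(b, A) = 3*√(-13 + A)
-y(-(0/4 + 4/4)*7*(-2), o(-21)) = -3*√(-13 - 27) = -3*√(-40) = -3*2*I*√10 = -6*I*√10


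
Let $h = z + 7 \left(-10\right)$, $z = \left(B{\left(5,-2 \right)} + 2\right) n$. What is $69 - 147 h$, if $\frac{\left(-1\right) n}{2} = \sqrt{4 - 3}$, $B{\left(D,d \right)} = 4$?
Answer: $12123$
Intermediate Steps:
$n = -2$ ($n = - 2 \sqrt{4 - 3} = - 2 \sqrt{1} = \left(-2\right) 1 = -2$)
$z = -12$ ($z = \left(4 + 2\right) \left(-2\right) = 6 \left(-2\right) = -12$)
$h = -82$ ($h = -12 + 7 \left(-10\right) = -12 - 70 = -82$)
$69 - 147 h = 69 - -12054 = 69 + 12054 = 12123$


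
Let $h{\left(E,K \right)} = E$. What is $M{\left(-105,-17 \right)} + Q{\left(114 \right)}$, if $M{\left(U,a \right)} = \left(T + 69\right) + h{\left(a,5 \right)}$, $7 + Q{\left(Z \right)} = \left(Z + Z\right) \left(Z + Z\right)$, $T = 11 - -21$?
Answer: $52061$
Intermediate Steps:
$T = 32$ ($T = 11 + 21 = 32$)
$Q{\left(Z \right)} = -7 + 4 Z^{2}$ ($Q{\left(Z \right)} = -7 + \left(Z + Z\right) \left(Z + Z\right) = -7 + 2 Z 2 Z = -7 + 4 Z^{2}$)
$M{\left(U,a \right)} = 101 + a$ ($M{\left(U,a \right)} = \left(32 + 69\right) + a = 101 + a$)
$M{\left(-105,-17 \right)} + Q{\left(114 \right)} = \left(101 - 17\right) - \left(7 - 4 \cdot 114^{2}\right) = 84 + \left(-7 + 4 \cdot 12996\right) = 84 + \left(-7 + 51984\right) = 84 + 51977 = 52061$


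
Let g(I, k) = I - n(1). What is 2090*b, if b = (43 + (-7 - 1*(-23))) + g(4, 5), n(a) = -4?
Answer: 140030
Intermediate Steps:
g(I, k) = 4 + I (g(I, k) = I - 1*(-4) = I + 4 = 4 + I)
b = 67 (b = (43 + (-7 - 1*(-23))) + (4 + 4) = (43 + (-7 + 23)) + 8 = (43 + 16) + 8 = 59 + 8 = 67)
2090*b = 2090*67 = 140030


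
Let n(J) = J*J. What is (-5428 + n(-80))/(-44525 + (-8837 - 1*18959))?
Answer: -324/24107 ≈ -0.013440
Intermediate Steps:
n(J) = J²
(-5428 + n(-80))/(-44525 + (-8837 - 1*18959)) = (-5428 + (-80)²)/(-44525 + (-8837 - 1*18959)) = (-5428 + 6400)/(-44525 + (-8837 - 18959)) = 972/(-44525 - 27796) = 972/(-72321) = 972*(-1/72321) = -324/24107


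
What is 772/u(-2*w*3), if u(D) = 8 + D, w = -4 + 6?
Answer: -193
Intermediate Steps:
w = 2
772/u(-2*w*3) = 772/(8 - 2*2*3) = 772/(8 - 4*3) = 772/(8 - 12) = 772/(-4) = 772*(-¼) = -193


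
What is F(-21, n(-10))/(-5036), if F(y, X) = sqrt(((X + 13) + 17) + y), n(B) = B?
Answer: -I/5036 ≈ -0.00019857*I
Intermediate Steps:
F(y, X) = sqrt(30 + X + y) (F(y, X) = sqrt(((13 + X) + 17) + y) = sqrt((30 + X) + y) = sqrt(30 + X + y))
F(-21, n(-10))/(-5036) = sqrt(30 - 10 - 21)/(-5036) = sqrt(-1)*(-1/5036) = I*(-1/5036) = -I/5036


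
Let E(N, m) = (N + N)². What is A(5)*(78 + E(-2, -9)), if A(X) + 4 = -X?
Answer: -846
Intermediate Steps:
A(X) = -4 - X
E(N, m) = 4*N² (E(N, m) = (2*N)² = 4*N²)
A(5)*(78 + E(-2, -9)) = (-4 - 1*5)*(78 + 4*(-2)²) = (-4 - 5)*(78 + 4*4) = -9*(78 + 16) = -9*94 = -846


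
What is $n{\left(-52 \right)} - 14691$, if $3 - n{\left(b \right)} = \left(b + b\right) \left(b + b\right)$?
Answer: $-25504$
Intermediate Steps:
$n{\left(b \right)} = 3 - 4 b^{2}$ ($n{\left(b \right)} = 3 - \left(b + b\right) \left(b + b\right) = 3 - 2 b 2 b = 3 - 4 b^{2}$)
$n{\left(-52 \right)} - 14691 = \left(3 - 4 \left(-52\right)^{2}\right) - 14691 = \left(3 - 10816\right) - 14691 = -10813 - 14691 = -25504$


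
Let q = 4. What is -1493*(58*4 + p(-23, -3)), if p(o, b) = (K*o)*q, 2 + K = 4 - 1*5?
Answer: -758444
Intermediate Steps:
K = -3 (K = -2 + (4 - 1*5) = -2 + (4 - 5) = -2 - 1 = -3)
p(o, b) = -12*o (p(o, b) = -3*o*4 = -12*o)
-1493*(58*4 + p(-23, -3)) = -1493*(58*4 - 12*(-23)) = -1493*(232 + 276) = -1493*508 = -758444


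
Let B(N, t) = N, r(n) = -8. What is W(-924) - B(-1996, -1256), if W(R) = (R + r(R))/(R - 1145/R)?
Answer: 1702712644/852631 ≈ 1997.0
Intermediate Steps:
W(R) = (-8 + R)/(R - 1145/R) (W(R) = (R - 8)/(R - 1145/R) = (-8 + R)/(R - 1145/R))
W(-924) - B(-1996, -1256) = -924*(-8 - 924)/(-1145 + (-924)**2) - 1*(-1996) = -924*(-932)/(-1145 + 853776) + 1996 = -924*(-932)/852631 + 1996 = -924*1/852631*(-932) + 1996 = 861168/852631 + 1996 = 1702712644/852631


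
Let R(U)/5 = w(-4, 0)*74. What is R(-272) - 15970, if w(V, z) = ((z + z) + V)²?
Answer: -10050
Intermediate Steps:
w(V, z) = (V + 2*z)² (w(V, z) = (2*z + V)² = (V + 2*z)²)
R(U) = 5920 (R(U) = 5*((-4 + 2*0)²*74) = 5*((-4 + 0)²*74) = 5*((-4)²*74) = 5*(16*74) = 5*1184 = 5920)
R(-272) - 15970 = 5920 - 15970 = -10050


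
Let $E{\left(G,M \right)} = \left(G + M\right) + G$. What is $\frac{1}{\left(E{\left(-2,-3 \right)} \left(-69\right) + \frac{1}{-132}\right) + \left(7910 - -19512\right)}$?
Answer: $\frac{132}{3683459} \approx 3.5836 \cdot 10^{-5}$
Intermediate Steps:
$E{\left(G,M \right)} = M + 2 G$
$\frac{1}{\left(E{\left(-2,-3 \right)} \left(-69\right) + \frac{1}{-132}\right) + \left(7910 - -19512\right)} = \frac{1}{\left(\left(-3 + 2 \left(-2\right)\right) \left(-69\right) + \frac{1}{-132}\right) + \left(7910 - -19512\right)} = \frac{1}{\left(\left(-3 - 4\right) \left(-69\right) - \frac{1}{132}\right) + \left(7910 + 19512\right)} = \frac{1}{\left(\left(-7\right) \left(-69\right) - \frac{1}{132}\right) + 27422} = \frac{1}{\left(483 - \frac{1}{132}\right) + 27422} = \frac{1}{\frac{63755}{132} + 27422} = \frac{1}{\frac{3683459}{132}} = \frac{132}{3683459}$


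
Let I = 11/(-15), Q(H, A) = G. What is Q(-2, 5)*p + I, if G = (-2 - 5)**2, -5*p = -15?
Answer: 2194/15 ≈ 146.27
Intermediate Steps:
p = 3 (p = -1/5*(-15) = 3)
G = 49 (G = (-7)**2 = 49)
Q(H, A) = 49
I = -11/15 (I = 11*(-1/15) = -11/15 ≈ -0.73333)
Q(-2, 5)*p + I = 49*3 - 11/15 = 147 - 11/15 = 2194/15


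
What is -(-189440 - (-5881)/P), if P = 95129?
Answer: 18021231879/95129 ≈ 1.8944e+5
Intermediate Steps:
-(-189440 - (-5881)/P) = -(-189440 - (-5881)/95129) = -(-189440 - 1*(-5881/95129)) = -(-189440 + 5881/95129) = -1*(-18021231879/95129) = 18021231879/95129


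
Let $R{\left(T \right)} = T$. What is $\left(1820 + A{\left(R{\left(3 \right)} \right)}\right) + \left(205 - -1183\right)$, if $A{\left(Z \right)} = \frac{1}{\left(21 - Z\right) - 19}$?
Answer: $3207$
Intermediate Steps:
$A{\left(Z \right)} = \frac{1}{2 - Z}$
$\left(1820 + A{\left(R{\left(3 \right)} \right)}\right) + \left(205 - -1183\right) = \left(1820 - \frac{1}{-2 + 3}\right) + \left(205 - -1183\right) = \left(1820 - 1^{-1}\right) + \left(205 + 1183\right) = \left(1820 - 1\right) + 1388 = 1819 + 1388 = 3207$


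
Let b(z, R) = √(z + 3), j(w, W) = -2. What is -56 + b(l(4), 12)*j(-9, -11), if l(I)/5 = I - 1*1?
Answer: -56 - 6*√2 ≈ -64.485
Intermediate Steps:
l(I) = -5 + 5*I (l(I) = 5*(I - 1*1) = 5*(I - 1) = 5*(-1 + I) = -5 + 5*I)
b(z, R) = √(3 + z)
-56 + b(l(4), 12)*j(-9, -11) = -56 + √(3 + (-5 + 5*4))*(-2) = -56 + √(3 + (-5 + 20))*(-2) = -56 + √(3 + 15)*(-2) = -56 + √18*(-2) = -56 + (3*√2)*(-2) = -56 - 6*√2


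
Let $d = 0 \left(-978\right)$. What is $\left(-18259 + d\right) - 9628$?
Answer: $-27887$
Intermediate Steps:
$d = 0$
$\left(-18259 + d\right) - 9628 = \left(-18259 + 0\right) - 9628 = -18259 - 9628 = -27887$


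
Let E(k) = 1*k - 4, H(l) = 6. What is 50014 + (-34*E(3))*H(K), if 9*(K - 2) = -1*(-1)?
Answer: 50218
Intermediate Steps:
K = 19/9 (K = 2 + (-1*(-1))/9 = 2 + (⅑)*1 = 2 + ⅑ = 19/9 ≈ 2.1111)
E(k) = -4 + k (E(k) = k - 4 = -4 + k)
50014 + (-34*E(3))*H(K) = 50014 - 34*(-4 + 3)*6 = 50014 - 34*(-1)*6 = 50014 + 34*6 = 50014 + 204 = 50218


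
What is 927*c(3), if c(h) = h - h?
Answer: 0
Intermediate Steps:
c(h) = 0
927*c(3) = 927*0 = 0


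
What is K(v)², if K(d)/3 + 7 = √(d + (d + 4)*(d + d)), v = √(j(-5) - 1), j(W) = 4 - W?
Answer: 9*(7 - 2^(¾)*√(9 + 4*√2))² ≈ 2.8363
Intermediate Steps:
v = 2*√2 (v = √((4 - 1*(-5)) - 1) = √((4 + 5) - 1) = √(9 - 1) = √8 = 2*√2 ≈ 2.8284)
K(d) = -21 + 3*√(d + 2*d*(4 + d)) (K(d) = -21 + 3*√(d + (d + 4)*(d + d)) = -21 + 3*√(d + (4 + d)*(2*d)) = -21 + 3*√(d + 2*d*(4 + d)))
K(v)² = (-21 + 3*√((2*√2)*(9 + 2*(2*√2))))² = (-21 + 3*√((2*√2)*(9 + 4*√2)))² = (-21 + 3*√(2*√2*(9 + 4*√2)))² = (-21 + 3*(2^(¾)*√(9 + 4*√2)))² = (-21 + 3*2^(¾)*√(9 + 4*√2))²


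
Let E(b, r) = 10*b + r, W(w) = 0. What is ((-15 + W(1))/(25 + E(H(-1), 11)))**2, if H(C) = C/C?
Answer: 225/2116 ≈ 0.10633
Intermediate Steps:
H(C) = 1
E(b, r) = r + 10*b
((-15 + W(1))/(25 + E(H(-1), 11)))**2 = ((-15 + 0)/(25 + (11 + 10*1)))**2 = (-15/(25 + (11 + 10)))**2 = (-15/(25 + 21))**2 = (-15/46)**2 = 225/2116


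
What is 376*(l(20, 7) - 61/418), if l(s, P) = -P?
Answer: -561556/209 ≈ -2686.9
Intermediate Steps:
376*(l(20, 7) - 61/418) = 376*(-1*7 - 61/418) = 376*(-7 - 61*1/418) = 376*(-7 - 61/418) = 376*(-2987/418) = -561556/209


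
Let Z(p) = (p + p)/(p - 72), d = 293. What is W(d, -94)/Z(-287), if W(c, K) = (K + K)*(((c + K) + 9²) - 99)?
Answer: -6108026/287 ≈ -21282.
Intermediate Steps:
W(c, K) = 2*K*(-18 + K + c) (W(c, K) = (2*K)*(((K + c) + 81) - 99) = (2*K)*((81 + K + c) - 99) = (2*K)*(-18 + K + c) = 2*K*(-18 + K + c))
Z(p) = 2*p/(-72 + p) (Z(p) = (2*p)/(-72 + p) = 2*p/(-72 + p))
W(d, -94)/Z(-287) = (2*(-94)*(-18 - 94 + 293))/((2*(-287)/(-72 - 287))) = (2*(-94)*181)/((2*(-287)/(-359))) = -34028/(2*(-287)*(-1/359)) = -34028/574/359 = -34028*359/574 = -6108026/287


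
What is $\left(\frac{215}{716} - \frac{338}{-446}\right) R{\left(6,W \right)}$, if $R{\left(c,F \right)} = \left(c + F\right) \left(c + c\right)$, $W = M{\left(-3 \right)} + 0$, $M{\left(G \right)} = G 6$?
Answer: $- \frac{6082164}{39917} \approx -152.37$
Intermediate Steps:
$M{\left(G \right)} = 6 G$
$W = -18$ ($W = 6 \left(-3\right) + 0 = -18 + 0 = -18$)
$R{\left(c,F \right)} = 2 c \left(F + c\right)$ ($R{\left(c,F \right)} = \left(F + c\right) 2 c = 2 c \left(F + c\right)$)
$\left(\frac{215}{716} - \frac{338}{-446}\right) R{\left(6,W \right)} = \left(\frac{215}{716} - \frac{338}{-446}\right) 2 \cdot 6 \left(-18 + 6\right) = \left(215 \cdot \frac{1}{716} - - \frac{169}{223}\right) 2 \cdot 6 \left(-12\right) = \left(\frac{215}{716} + \frac{169}{223}\right) \left(-144\right) = \frac{168949}{159668} \left(-144\right) = - \frac{6082164}{39917}$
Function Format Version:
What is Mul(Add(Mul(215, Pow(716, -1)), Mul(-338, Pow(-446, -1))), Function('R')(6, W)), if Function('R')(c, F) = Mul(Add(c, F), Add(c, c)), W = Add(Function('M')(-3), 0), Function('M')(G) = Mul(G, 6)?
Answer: Rational(-6082164, 39917) ≈ -152.37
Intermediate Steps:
Function('M')(G) = Mul(6, G)
W = -18 (W = Add(Mul(6, -3), 0) = Add(-18, 0) = -18)
Function('R')(c, F) = Mul(2, c, Add(F, c)) (Function('R')(c, F) = Mul(Add(F, c), Mul(2, c)) = Mul(2, c, Add(F, c)))
Mul(Add(Mul(215, Pow(716, -1)), Mul(-338, Pow(-446, -1))), Function('R')(6, W)) = Mul(Add(Mul(215, Pow(716, -1)), Mul(-338, Pow(-446, -1))), Mul(2, 6, Add(-18, 6))) = Mul(Add(Mul(215, Rational(1, 716)), Mul(-338, Rational(-1, 446))), Mul(2, 6, -12)) = Mul(Add(Rational(215, 716), Rational(169, 223)), -144) = Mul(Rational(168949, 159668), -144) = Rational(-6082164, 39917)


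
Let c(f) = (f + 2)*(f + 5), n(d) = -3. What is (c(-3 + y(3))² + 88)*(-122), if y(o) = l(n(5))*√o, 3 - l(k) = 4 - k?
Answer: -274744 + 44896*√3 ≈ -1.9698e+5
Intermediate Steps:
l(k) = -1 + k (l(k) = 3 - (4 - k) = 3 + (-4 + k) = -1 + k)
y(o) = -4*√o (y(o) = (-1 - 3)*√o = -4*√o)
c(f) = (2 + f)*(5 + f)
(c(-3 + y(3))² + 88)*(-122) = ((10 + (-3 - 4*√3)² + 7*(-3 - 4*√3))² + 88)*(-122) = ((10 + (-3 - 4*√3)² + (-21 - 28*√3))² + 88)*(-122) = ((-11 + (-3 - 4*√3)² - 28*√3)² + 88)*(-122) = (88 + (-11 + (-3 - 4*√3)² - 28*√3)²)*(-122) = -10736 - 122*(-11 + (-3 - 4*√3)² - 28*√3)²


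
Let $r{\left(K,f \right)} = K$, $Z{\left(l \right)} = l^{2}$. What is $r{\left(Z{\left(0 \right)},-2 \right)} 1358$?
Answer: $0$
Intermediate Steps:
$r{\left(Z{\left(0 \right)},-2 \right)} 1358 = 0^{2} \cdot 1358 = 0 \cdot 1358 = 0$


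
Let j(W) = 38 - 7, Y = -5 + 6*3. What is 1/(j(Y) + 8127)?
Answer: 1/8158 ≈ 0.00012258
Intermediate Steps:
Y = 13 (Y = -5 + 18 = 13)
j(W) = 31
1/(j(Y) + 8127) = 1/(31 + 8127) = 1/8158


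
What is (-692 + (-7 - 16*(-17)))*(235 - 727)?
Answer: 210084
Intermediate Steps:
(-692 + (-7 - 16*(-17)))*(235 - 727) = (-692 + (-7 + 272))*(-492) = (-692 + 265)*(-492) = -427*(-492) = 210084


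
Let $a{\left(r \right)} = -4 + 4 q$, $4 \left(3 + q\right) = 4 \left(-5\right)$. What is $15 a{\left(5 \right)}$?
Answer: $-540$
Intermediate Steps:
$q = -8$ ($q = -3 + \frac{4 \left(-5\right)}{4} = -3 + \frac{1}{4} \left(-20\right) = -3 - 5 = -8$)
$a{\left(r \right)} = -36$ ($a{\left(r \right)} = -4 + 4 \left(-8\right) = -4 - 32 = -36$)
$15 a{\left(5 \right)} = 15 \left(-36\right) = -540$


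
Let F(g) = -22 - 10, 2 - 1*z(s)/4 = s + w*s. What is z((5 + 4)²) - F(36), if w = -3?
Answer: 688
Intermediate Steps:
z(s) = 8 + 8*s (z(s) = 8 - 4*(s - 3*s) = 8 - (-8)*s = 8 + 8*s)
F(g) = -32
z((5 + 4)²) - F(36) = (8 + 8*(5 + 4)²) - 1*(-32) = (8 + 8*9²) + 32 = (8 + 8*81) + 32 = (8 + 648) + 32 = 656 + 32 = 688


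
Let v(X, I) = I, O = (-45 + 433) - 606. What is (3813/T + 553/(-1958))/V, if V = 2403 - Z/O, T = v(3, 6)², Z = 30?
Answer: 135268019/3077294616 ≈ 0.043957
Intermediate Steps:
O = -218 (O = 388 - 606 = -218)
T = 36 (T = 6² = 36)
V = 261942/109 (V = 2403 - 30/(-218) = 2403 - 30*(-1)/218 = 2403 - 1*(-15/109) = 2403 + 15/109 = 261942/109 ≈ 2403.1)
(3813/T + 553/(-1958))/V = (3813/36 + 553/(-1958))/(261942/109) = (3813*(1/36) + 553*(-1/1958))*(109/261942) = (1271/12 - 553/1958)*(109/261942) = (1240991/11748)*(109/261942) = 135268019/3077294616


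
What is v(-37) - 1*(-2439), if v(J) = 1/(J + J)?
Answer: 180485/74 ≈ 2439.0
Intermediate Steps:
v(J) = 1/(2*J)
v(-37) - 1*(-2439) = (½)/(-37) - 1*(-2439) = (½)*(-1/37) + 2439 = -1/74 + 2439 = 180485/74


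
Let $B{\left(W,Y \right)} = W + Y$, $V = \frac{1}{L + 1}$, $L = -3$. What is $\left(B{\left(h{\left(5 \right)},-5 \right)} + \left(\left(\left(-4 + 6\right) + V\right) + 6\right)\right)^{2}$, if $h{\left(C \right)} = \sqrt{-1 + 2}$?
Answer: $\frac{49}{4} \approx 12.25$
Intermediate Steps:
$h{\left(C \right)} = 1$ ($h{\left(C \right)} = \sqrt{1} = 1$)
$V = - \frac{1}{2}$ ($V = \frac{1}{-3 + 1} = \frac{1}{-2} = - \frac{1}{2} \approx -0.5$)
$\left(B{\left(h{\left(5 \right)},-5 \right)} + \left(\left(\left(-4 + 6\right) + V\right) + 6\right)\right)^{2} = \left(\left(1 - 5\right) + \left(\left(\left(-4 + 6\right) - \frac{1}{2}\right) + 6\right)\right)^{2} = \left(-4 + \left(\left(2 - \frac{1}{2}\right) + 6\right)\right)^{2} = \left(-4 + \left(\frac{3}{2} + 6\right)\right)^{2} = \left(-4 + \frac{15}{2}\right)^{2} = \left(\frac{7}{2}\right)^{2} = \frac{49}{4}$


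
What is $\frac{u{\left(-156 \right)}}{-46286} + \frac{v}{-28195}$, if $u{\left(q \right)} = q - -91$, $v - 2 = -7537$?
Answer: $\frac{70119537}{261006754} \approx 0.26865$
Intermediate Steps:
$v = -7535$ ($v = 2 - 7537 = -7535$)
$u{\left(q \right)} = 91 + q$ ($u{\left(q \right)} = q + 91 = 91 + q$)
$\frac{u{\left(-156 \right)}}{-46286} + \frac{v}{-28195} = \frac{91 - 156}{-46286} - \frac{7535}{-28195} = \left(-65\right) \left(- \frac{1}{46286}\right) - - \frac{1507}{5639} = \frac{65}{46286} + \frac{1507}{5639} = \frac{70119537}{261006754}$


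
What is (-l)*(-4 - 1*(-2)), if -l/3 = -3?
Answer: 18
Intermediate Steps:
l = 9 (l = -3*(-3) = 9)
(-l)*(-4 - 1*(-2)) = (-1*9)*(-4 - 1*(-2)) = -9*(-4 + 2) = -9*(-2) = 18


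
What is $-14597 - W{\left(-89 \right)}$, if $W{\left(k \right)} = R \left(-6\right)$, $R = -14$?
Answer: $-14681$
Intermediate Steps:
$W{\left(k \right)} = 84$ ($W{\left(k \right)} = \left(-14\right) \left(-6\right) = 84$)
$-14597 - W{\left(-89 \right)} = -14597 - 84 = -14681$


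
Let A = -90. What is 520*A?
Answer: -46800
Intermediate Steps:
520*A = 520*(-90) = -46800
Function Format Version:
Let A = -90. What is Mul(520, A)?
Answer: -46800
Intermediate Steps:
Mul(520, A) = Mul(520, -90) = -46800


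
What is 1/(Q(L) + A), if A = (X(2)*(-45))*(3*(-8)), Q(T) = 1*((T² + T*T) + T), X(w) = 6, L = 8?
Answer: 1/6616 ≈ 0.00015115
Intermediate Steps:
Q(T) = T + 2*T² (Q(T) = 1*((T² + T²) + T) = 1*(2*T² + T) = 1*(T + 2*T²) = T + 2*T²)
A = 6480 (A = (6*(-45))*(3*(-8)) = -270*(-24) = 6480)
1/(Q(L) + A) = 1/(8*(1 + 2*8) + 6480) = 1/(8*(1 + 16) + 6480) = 1/(8*17 + 6480) = 1/(136 + 6480) = 1/6616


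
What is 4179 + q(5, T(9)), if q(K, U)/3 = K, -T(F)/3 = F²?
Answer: 4194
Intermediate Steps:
T(F) = -3*F²
q(K, U) = 3*K
4179 + q(5, T(9)) = 4179 + 3*5 = 4179 + 15 = 4194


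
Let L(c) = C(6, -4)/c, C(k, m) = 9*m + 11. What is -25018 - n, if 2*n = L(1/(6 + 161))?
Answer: -45861/2 ≈ -22931.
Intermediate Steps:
C(k, m) = 11 + 9*m
L(c) = -25/c (L(c) = (11 + 9*(-4))/c = (11 - 36)/c = -25/c)
n = -4175/2 (n = (-25/(1/(6 + 161)))/2 = (-25/(1/167))/2 = (-25/1/167)/2 = (-25*167)/2 = (1/2)*(-4175) = -4175/2 ≈ -2087.5)
-25018 - n = -25018 - 1*(-4175/2) = -25018 + 4175/2 = -45861/2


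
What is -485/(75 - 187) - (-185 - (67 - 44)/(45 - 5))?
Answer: 106347/560 ≈ 189.91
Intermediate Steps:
-485/(75 - 187) - (-185 - (67 - 44)/(45 - 5)) = -485/(-112) - (-185 - 23/40) = -485*(-1/112) - (-185 - 23/40) = 485/112 - (-185 - 1*23/40) = 485/112 - (-185 - 23/40) = 485/112 - 1*(-7423/40) = 485/112 + 7423/40 = 106347/560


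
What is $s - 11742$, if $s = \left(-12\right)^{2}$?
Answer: $-11598$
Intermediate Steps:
$s = 144$
$s - 11742 = 144 - 11742 = -11598$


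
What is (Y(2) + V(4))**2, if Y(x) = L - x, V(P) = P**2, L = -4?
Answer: 100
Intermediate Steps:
Y(x) = -4 - x
(Y(2) + V(4))**2 = ((-4 - 1*2) + 4**2)**2 = ((-4 - 2) + 16)**2 = (-6 + 16)**2 = 10**2 = 100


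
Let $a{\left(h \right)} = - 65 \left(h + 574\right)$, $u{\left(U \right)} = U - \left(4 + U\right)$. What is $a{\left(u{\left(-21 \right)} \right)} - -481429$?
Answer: $444379$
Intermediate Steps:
$u{\left(U \right)} = -4$
$a{\left(h \right)} = -37310 - 65 h$ ($a{\left(h \right)} = - 65 \left(574 + h\right) = -37310 - 65 h$)
$a{\left(u{\left(-21 \right)} \right)} - -481429 = \left(-37310 - -260\right) - -481429 = \left(-37310 + 260\right) + 481429 = -37050 + 481429 = 444379$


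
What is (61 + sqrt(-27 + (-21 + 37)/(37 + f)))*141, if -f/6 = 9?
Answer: 8601 + 705*I*sqrt(323)/17 ≈ 8601.0 + 745.32*I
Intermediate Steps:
f = -54 (f = -6*9 = -54)
(61 + sqrt(-27 + (-21 + 37)/(37 + f)))*141 = (61 + sqrt(-27 + (-21 + 37)/(37 - 54)))*141 = (61 + sqrt(-27 + 16/(-17)))*141 = (61 + sqrt(-27 + 16*(-1/17)))*141 = (61 + sqrt(-27 - 16/17))*141 = (61 + sqrt(-475/17))*141 = (61 + 5*I*sqrt(323)/17)*141 = 8601 + 705*I*sqrt(323)/17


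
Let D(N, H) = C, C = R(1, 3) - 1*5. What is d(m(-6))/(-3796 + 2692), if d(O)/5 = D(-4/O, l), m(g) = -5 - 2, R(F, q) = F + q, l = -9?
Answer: 5/1104 ≈ 0.0045290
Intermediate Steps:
C = -1 (C = (1 + 3) - 1*5 = 4 - 5 = -1)
D(N, H) = -1
m(g) = -7
d(O) = -5 (d(O) = 5*(-1) = -5)
d(m(-6))/(-3796 + 2692) = -5/(-3796 + 2692) = -5/(-1104) = -5*(-1/1104) = 5/1104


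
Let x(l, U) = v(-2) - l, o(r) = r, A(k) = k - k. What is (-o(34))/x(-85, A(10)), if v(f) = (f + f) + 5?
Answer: -17/43 ≈ -0.39535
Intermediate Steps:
A(k) = 0
v(f) = 5 + 2*f (v(f) = 2*f + 5 = 5 + 2*f)
x(l, U) = 1 - l (x(l, U) = (5 + 2*(-2)) - l = (5 - 4) - l = 1 - l)
(-o(34))/x(-85, A(10)) = (-1*34)/(1 - 1*(-85)) = -34/(1 + 85) = -34/86 = -34*1/86 = -17/43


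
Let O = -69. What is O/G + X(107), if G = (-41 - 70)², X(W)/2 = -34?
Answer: -279299/4107 ≈ -68.006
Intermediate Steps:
X(W) = -68 (X(W) = 2*(-34) = -68)
G = 12321 (G = (-111)² = 12321)
O/G + X(107) = -69/12321 - 68 = -69*1/12321 - 68 = -23/4107 - 68 = -279299/4107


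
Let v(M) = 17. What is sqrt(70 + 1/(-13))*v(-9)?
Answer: 51*sqrt(1313)/13 ≈ 142.15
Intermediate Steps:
sqrt(70 + 1/(-13))*v(-9) = sqrt(70 + 1/(-13))*17 = sqrt(70 - 1/13)*17 = sqrt(909/13)*17 = (3*sqrt(1313)/13)*17 = 51*sqrt(1313)/13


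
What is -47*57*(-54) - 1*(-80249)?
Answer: 224915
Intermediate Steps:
-47*57*(-54) - 1*(-80249) = -2679*(-54) + 80249 = 144666 + 80249 = 224915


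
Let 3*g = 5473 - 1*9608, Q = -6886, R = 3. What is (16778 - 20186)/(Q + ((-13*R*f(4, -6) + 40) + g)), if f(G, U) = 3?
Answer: 639/1564 ≈ 0.40857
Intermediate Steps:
g = -4135/3 (g = (5473 - 1*9608)/3 = (5473 - 9608)/3 = (1/3)*(-4135) = -4135/3 ≈ -1378.3)
(16778 - 20186)/(Q + ((-13*R*f(4, -6) + 40) + g)) = (16778 - 20186)/(-6886 + ((-39*3 + 40) - 4135/3)) = -3408/(-6886 + ((-13*9 + 40) - 4135/3)) = -3408/(-6886 + ((-117 + 40) - 4135/3)) = -3408/(-6886 + (-77 - 4135/3)) = -3408/(-6886 - 4366/3) = -3408/(-25024/3) = -3408*(-3/25024) = 639/1564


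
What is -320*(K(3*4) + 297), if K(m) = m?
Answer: -98880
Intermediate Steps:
-320*(K(3*4) + 297) = -320*(3*4 + 297) = -320*(12 + 297) = -320*309 = -98880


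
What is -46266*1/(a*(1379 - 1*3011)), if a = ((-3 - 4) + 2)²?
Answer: 7711/6800 ≈ 1.1340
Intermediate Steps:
a = 25 (a = (-7 + 2)² = (-5)² = 25)
-46266*1/(a*(1379 - 1*3011)) = -46266*1/(25*(1379 - 1*3011)) = -46266*1/(25*(1379 - 3011)) = -46266/((-1632*25)) = -46266/(-40800) = -46266*(-1/40800) = 7711/6800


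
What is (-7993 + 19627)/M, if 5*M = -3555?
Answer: -3878/237 ≈ -16.363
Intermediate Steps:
M = -711 (M = (1/5)*(-3555) = -711)
(-7993 + 19627)/M = (-7993 + 19627)/(-711) = 11634*(-1/711) = -3878/237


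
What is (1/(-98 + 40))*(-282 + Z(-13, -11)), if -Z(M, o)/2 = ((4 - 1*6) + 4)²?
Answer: 5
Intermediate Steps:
Z(M, o) = -8 (Z(M, o) = -2*((4 - 1*6) + 4)² = -2*((4 - 6) + 4)² = -2*(-2 + 4)² = -2*2² = -2*4 = -8)
(1/(-98 + 40))*(-282 + Z(-13, -11)) = (1/(-98 + 40))*(-282 - 8) = (1/(-58))*(-290) = -1/58*1*(-290) = -1/58*(-290) = 5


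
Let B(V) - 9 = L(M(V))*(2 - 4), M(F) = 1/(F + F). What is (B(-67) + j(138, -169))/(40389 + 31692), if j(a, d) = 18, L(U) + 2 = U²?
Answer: 278317/647143218 ≈ 0.00043007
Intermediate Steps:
M(F) = 1/(2*F)
L(U) = -2 + U²
B(V) = 13 - 1/(2*V²) (B(V) = 9 + (-2 + (1/(2*V))²)*(2 - 4) = 9 + (-2 + 1/(4*V²))*(-2) = 9 + (4 - 1/(2*V²)) = 13 - 1/(2*V²))
(B(-67) + j(138, -169))/(40389 + 31692) = ((13 - ½/(-67)²) + 18)/(40389 + 31692) = ((13 - ½*1/4489) + 18)/72081 = ((13 - 1/8978) + 18)*(1/72081) = (116713/8978 + 18)*(1/72081) = (278317/8978)*(1/72081) = 278317/647143218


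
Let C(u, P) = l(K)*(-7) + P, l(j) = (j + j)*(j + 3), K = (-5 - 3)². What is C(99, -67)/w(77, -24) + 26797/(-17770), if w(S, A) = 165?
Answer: -71492049/195470 ≈ -365.74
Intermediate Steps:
K = 64 (K = (-8)² = 64)
l(j) = 2*j*(3 + j) (l(j) = (2*j)*(3 + j) = 2*j*(3 + j))
C(u, P) = -60032 + P (C(u, P) = (2*64*(3 + 64))*(-7) + P = (2*64*67)*(-7) + P = 8576*(-7) + P = -60032 + P)
C(99, -67)/w(77, -24) + 26797/(-17770) = (-60032 - 67)/165 + 26797/(-17770) = -60099*1/165 + 26797*(-1/17770) = -20033/55 - 26797/17770 = -71492049/195470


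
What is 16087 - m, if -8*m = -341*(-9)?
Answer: 131765/8 ≈ 16471.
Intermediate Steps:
m = -3069/8 (m = -(-341)*(-9)/8 = -⅛*3069 = -3069/8 ≈ -383.63)
16087 - m = 16087 - 1*(-3069/8) = 16087 + 3069/8 = 131765/8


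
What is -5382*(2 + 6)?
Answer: -43056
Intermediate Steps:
-5382*(2 + 6) = -5382*8 = -1794*24 = -43056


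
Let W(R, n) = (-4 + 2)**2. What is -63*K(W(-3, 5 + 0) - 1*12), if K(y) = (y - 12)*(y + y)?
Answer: -20160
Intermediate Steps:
W(R, n) = 4 (W(R, n) = (-2)**2 = 4)
K(y) = 2*y*(-12 + y) (K(y) = (-12 + y)*(2*y) = 2*y*(-12 + y))
-63*K(W(-3, 5 + 0) - 1*12) = -126*(4 - 1*12)*(-12 + (4 - 1*12)) = -126*(4 - 12)*(-12 + (4 - 12)) = -126*(-8)*(-12 - 8) = -126*(-8)*(-20) = -63*320 = -20160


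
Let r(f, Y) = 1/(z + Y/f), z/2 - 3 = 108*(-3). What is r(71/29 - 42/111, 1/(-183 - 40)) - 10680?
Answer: -3395949561403/317972759 ≈ -10680.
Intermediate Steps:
z = -642 (z = 6 + 2*(108*(-3)) = 6 + 2*(-324) = 6 - 648 = -642)
r(f, Y) = 1/(-642 + Y/f)
r(71/29 - 42/111, 1/(-183 - 40)) - 10680 = (71/29 - 42/111)/(1/(-183 - 40) - 642*(71/29 - 42/111)) - 10680 = (71*(1/29) - 42*1/111)/(1/(-223) - 642*(71*(1/29) - 42*1/111)) - 10680 = (71/29 - 14/37)/(-1/223 - 642*(71/29 - 14/37)) - 10680 = 2221/(1073*(-1/223 - 642*2221/1073)) - 10680 = 2221/(1073*(-1/223 - 1425882/1073)) - 10680 = 2221/(1073*(-317972759/239279)) - 10680 = (2221/1073)*(-239279/317972759) - 10680 = -495283/317972759 - 10680 = -3395949561403/317972759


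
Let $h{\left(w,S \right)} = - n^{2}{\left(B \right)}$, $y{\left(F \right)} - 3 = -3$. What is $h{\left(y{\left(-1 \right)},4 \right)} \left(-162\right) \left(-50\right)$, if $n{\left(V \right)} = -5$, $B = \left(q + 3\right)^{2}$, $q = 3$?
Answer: $-202500$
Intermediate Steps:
$y{\left(F \right)} = 0$ ($y{\left(F \right)} = 3 - 3 = 0$)
$B = 36$ ($B = \left(3 + 3\right)^{2} = 6^{2} = 36$)
$h{\left(w,S \right)} = -25$ ($h{\left(w,S \right)} = - \left(-5\right)^{2} = \left(-1\right) 25 = -25$)
$h{\left(y{\left(-1 \right)},4 \right)} \left(-162\right) \left(-50\right) = \left(-25\right) \left(-162\right) \left(-50\right) = 4050 \left(-50\right) = -202500$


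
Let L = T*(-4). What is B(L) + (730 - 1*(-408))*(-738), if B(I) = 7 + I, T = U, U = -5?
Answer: -839817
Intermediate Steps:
T = -5
L = 20 (L = -5*(-4) = 20)
B(L) + (730 - 1*(-408))*(-738) = (7 + 20) + (730 - 1*(-408))*(-738) = 27 + (730 + 408)*(-738) = 27 + 1138*(-738) = 27 - 839844 = -839817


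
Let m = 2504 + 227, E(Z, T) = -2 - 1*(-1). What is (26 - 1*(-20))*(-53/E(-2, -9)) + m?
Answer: 5169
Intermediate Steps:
E(Z, T) = -1 (E(Z, T) = -2 + 1 = -1)
m = 2731
(26 - 1*(-20))*(-53/E(-2, -9)) + m = (26 - 1*(-20))*(-53/(-1)) + 2731 = (26 + 20)*(-53*(-1)) + 2731 = 46*53 + 2731 = 2438 + 2731 = 5169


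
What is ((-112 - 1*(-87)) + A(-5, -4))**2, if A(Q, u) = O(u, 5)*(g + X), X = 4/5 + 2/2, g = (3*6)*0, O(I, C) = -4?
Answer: 25921/25 ≈ 1036.8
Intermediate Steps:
g = 0 (g = 18*0 = 0)
X = 9/5 (X = 4*(1/5) + 2*(1/2) = 4/5 + 1 = 9/5 ≈ 1.8000)
A(Q, u) = -36/5 (A(Q, u) = -4*(0 + 9/5) = -4*9/5 = -36/5)
((-112 - 1*(-87)) + A(-5, -4))**2 = ((-112 - 1*(-87)) - 36/5)**2 = ((-112 + 87) - 36/5)**2 = (-25 - 36/5)**2 = (-161/5)**2 = 25921/25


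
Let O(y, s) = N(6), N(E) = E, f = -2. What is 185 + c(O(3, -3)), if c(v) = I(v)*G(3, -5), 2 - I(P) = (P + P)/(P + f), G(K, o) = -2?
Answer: 187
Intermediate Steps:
O(y, s) = 6
I(P) = 2 - 2*P/(-2 + P) (I(P) = 2 - (P + P)/(P - 2) = 2 - 2*P/(-2 + P))
c(v) = 8/(-2 + v) (c(v) = -4/(-2 + v)*(-2) = 8/(-2 + v))
185 + c(O(3, -3)) = 185 + 8/(-2 + 6) = 185 + 8/4 = 185 + 8*(¼) = 185 + 2 = 187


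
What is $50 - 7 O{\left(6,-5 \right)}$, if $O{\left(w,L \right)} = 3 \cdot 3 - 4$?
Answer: $15$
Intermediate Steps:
$O{\left(w,L \right)} = 5$ ($O{\left(w,L \right)} = 9 - 4 = 5$)
$50 - 7 O{\left(6,-5 \right)} = 50 - 35 = 15$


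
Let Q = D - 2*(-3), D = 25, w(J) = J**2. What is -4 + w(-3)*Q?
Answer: 275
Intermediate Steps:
Q = 31 (Q = 25 - 2*(-3) = 25 - 1*(-6) = 25 + 6 = 31)
-4 + w(-3)*Q = -4 + (-3)**2*31 = -4 + 9*31 = -4 + 279 = 275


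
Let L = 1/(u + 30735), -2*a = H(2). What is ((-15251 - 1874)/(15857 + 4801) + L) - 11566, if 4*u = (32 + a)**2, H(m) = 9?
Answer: -118227664680577/10221268530 ≈ -11567.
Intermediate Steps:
a = -9/2 (a = -1/2*9 = -9/2 ≈ -4.5000)
u = 3025/16 (u = (32 - 9/2)**2/4 = (55/2)**2/4 = (1/4)*(3025/4) = 3025/16 ≈ 189.06)
L = 16/494785 (L = 1/(3025/16 + 30735) = 1/(494785/16) = 16/494785 ≈ 3.2337e-5)
((-15251 - 1874)/(15857 + 4801) + L) - 11566 = ((-15251 - 1874)/(15857 + 4801) + 16/494785) - 11566 = (-17125/20658 + 16/494785) - 11566 = -8472862597/10221268530 - 11566 = -118227664680577/10221268530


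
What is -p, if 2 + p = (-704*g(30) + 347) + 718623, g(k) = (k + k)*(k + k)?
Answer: 1815432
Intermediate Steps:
g(k) = 4*k² (g(k) = (2*k)*(2*k) = 4*k²)
p = -1815432 (p = -2 + ((-2816*30² + 347) + 718623) = -2 + ((-2816*900 + 347) + 718623) = -2 + ((-704*3600 + 347) + 718623) = -2 + ((-2534400 + 347) + 718623) = -2 + (-2534053 + 718623) = -2 - 1815430 = -1815432)
-p = -1*(-1815432) = 1815432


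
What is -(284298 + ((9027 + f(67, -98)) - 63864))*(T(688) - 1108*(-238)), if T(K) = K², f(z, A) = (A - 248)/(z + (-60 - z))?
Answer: -2536920321572/15 ≈ -1.6913e+11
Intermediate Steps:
f(z, A) = 62/15 - A/60 (f(z, A) = (-248 + A)/(-60) = (-248 + A)*(-1/60) = 62/15 - A/60)
-(284298 + ((9027 + f(67, -98)) - 63864))*(T(688) - 1108*(-238)) = -(284298 + ((9027 + (62/15 - 1/60*(-98))) - 63864))*(688² - 1108*(-238)) = -(284298 + ((9027 + (62/15 + 49/30)) - 63864))*(473344 + 263704) = -(284298 + ((9027 + 173/30) - 63864))*737048 = -(284298 + (270983/30 - 63864))*737048 = -(284298 - 1644937/30)*737048 = -6884003*737048/30 = -1*2536920321572/15 = -2536920321572/15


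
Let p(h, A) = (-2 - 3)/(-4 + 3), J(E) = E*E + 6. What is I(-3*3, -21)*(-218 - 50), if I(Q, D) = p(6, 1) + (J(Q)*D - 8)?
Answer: 490440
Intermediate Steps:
J(E) = 6 + E² (J(E) = E² + 6 = 6 + E²)
p(h, A) = 5 (p(h, A) = -5/(-1) = -5*(-1) = 5)
I(Q, D) = -3 + D*(6 + Q²) (I(Q, D) = 5 + ((6 + Q²)*D - 8) = 5 + (D*(6 + Q²) - 8) = 5 + (-8 + D*(6 + Q²)) = -3 + D*(6 + Q²))
I(-3*3, -21)*(-218 - 50) = (-3 - 21*(6 + (-3*3)²))*(-218 - 50) = (-3 - 21*(6 + (-9)²))*(-268) = (-3 - 21*(6 + 81))*(-268) = (-3 - 21*87)*(-268) = (-3 - 1827)*(-268) = -1830*(-268) = 490440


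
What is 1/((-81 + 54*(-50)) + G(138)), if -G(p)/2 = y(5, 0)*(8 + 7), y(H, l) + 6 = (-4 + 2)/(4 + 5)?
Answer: -3/7783 ≈ -0.00038546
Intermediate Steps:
y(H, l) = -56/9 (y(H, l) = -6 + (-4 + 2)/(4 + 5) = -6 - 2/9 = -56/9)
G(p) = 560/3 (G(p) = -(-112)*(8 + 7)/9 = -(-112)*15/9 = -2*(-280/3) = 560/3)
1/((-81 + 54*(-50)) + G(138)) = 1/((-81 + 54*(-50)) + 560/3) = 1/((-81 - 2700) + 560/3) = 1/(-2781 + 560/3) = 1/(-7783/3) = -3/7783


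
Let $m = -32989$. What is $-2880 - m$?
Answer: $30109$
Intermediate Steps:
$-2880 - m = -2880 - -32989 = -2880 + 32989 = 30109$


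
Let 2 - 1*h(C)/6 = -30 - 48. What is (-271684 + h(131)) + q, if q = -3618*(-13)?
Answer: -224170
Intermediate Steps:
q = 47034
h(C) = 480 (h(C) = 12 - 6*(-30 - 48) = 12 - 6*(-78) = 12 + 468 = 480)
(-271684 + h(131)) + q = (-271684 + 480) + 47034 = -271204 + 47034 = -224170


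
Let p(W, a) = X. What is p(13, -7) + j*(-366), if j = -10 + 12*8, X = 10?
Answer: -31466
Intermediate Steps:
p(W, a) = 10
j = 86 (j = -10 + 96 = 86)
p(13, -7) + j*(-366) = 10 + 86*(-366) = 10 - 31476 = -31466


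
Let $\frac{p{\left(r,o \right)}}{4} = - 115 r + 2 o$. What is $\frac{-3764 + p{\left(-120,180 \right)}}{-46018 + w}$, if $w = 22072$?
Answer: $- \frac{26438}{11973} \approx -2.2081$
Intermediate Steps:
$p{\left(r,o \right)} = - 460 r + 8 o$ ($p{\left(r,o \right)} = 4 \left(- 115 r + 2 o\right) = - 460 r + 8 o$)
$\frac{-3764 + p{\left(-120,180 \right)}}{-46018 + w} = \frac{-3764 + \left(\left(-460\right) \left(-120\right) + 8 \cdot 180\right)}{-46018 + 22072} = \frac{-3764 + \left(55200 + 1440\right)}{-23946} = \left(-3764 + 56640\right) \left(- \frac{1}{23946}\right) = 52876 \left(- \frac{1}{23946}\right) = - \frac{26438}{11973}$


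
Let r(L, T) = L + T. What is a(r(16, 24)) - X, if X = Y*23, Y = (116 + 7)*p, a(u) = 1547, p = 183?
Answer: -516160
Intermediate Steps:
Y = 22509 (Y = (116 + 7)*183 = 123*183 = 22509)
X = 517707 (X = 22509*23 = 517707)
a(r(16, 24)) - X = 1547 - 1*517707 = 1547 - 517707 = -516160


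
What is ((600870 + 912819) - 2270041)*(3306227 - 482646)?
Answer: -2135621136512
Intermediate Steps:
((600870 + 912819) - 2270041)*(3306227 - 482646) = (1513689 - 2270041)*2823581 = -756352*2823581 = -2135621136512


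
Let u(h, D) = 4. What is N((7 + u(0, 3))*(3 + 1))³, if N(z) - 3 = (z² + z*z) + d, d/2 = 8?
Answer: 58909276971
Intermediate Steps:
d = 16 (d = 2*8 = 16)
N(z) = 19 + 2*z² (N(z) = 3 + ((z² + z*z) + 16) = 3 + ((z² + z²) + 16) = 3 + (2*z² + 16) = 3 + (16 + 2*z²) = 19 + 2*z²)
N((7 + u(0, 3))*(3 + 1))³ = (19 + 2*((7 + 4)*(3 + 1))²)³ = (19 + 2*(11*4)²)³ = (19 + 2*44²)³ = (19 + 2*1936)³ = (19 + 3872)³ = 3891³ = 58909276971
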